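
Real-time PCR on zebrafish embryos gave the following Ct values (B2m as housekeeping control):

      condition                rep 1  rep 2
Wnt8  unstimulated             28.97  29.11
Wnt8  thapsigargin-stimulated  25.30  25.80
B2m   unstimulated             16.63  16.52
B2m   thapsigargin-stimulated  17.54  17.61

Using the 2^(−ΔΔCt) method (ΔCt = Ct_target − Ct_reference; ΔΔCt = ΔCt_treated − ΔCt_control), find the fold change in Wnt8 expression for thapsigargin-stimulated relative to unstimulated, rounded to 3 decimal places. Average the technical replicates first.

22.471

Mean Ct: Wnt8 unstimulated 29.040; Wnt8 thapsigargin-stimulated 25.550; B2m unstimulated 16.575; B2m thapsigargin-stimulated 17.575
ΔCt(unstimulated) = 29.040 − 16.575 = 12.465
ΔCt(thapsigargin-stimulated) = 25.550 − 17.575 = 7.975
ΔΔCt = 7.975 − 12.465 = -4.490
Fold change = 2^(−(-4.490)) = 2^4.490 = 22.4711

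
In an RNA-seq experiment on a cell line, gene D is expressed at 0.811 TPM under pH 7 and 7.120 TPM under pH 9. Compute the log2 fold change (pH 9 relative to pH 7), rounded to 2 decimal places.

3.13

Fold change = 7.120 / 0.811 = 8.7793
log2(8.7793) = 3.134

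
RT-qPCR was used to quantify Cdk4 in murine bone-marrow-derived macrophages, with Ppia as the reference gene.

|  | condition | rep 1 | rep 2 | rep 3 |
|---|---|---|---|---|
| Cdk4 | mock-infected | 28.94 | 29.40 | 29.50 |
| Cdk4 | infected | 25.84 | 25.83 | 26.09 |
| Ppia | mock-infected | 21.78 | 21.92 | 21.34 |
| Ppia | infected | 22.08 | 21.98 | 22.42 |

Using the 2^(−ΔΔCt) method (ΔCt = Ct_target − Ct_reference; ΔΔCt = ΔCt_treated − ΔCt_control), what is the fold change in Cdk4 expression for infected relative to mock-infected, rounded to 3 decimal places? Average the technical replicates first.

Mean Ct: Cdk4 mock-infected 29.280; Cdk4 infected 25.920; Ppia mock-infected 21.680; Ppia infected 22.160
ΔCt(mock-infected) = 29.280 − 21.680 = 7.600
ΔCt(infected) = 25.920 − 22.160 = 3.760
ΔΔCt = 3.760 − 7.600 = -3.840
Fold change = 2^(−(-3.840)) = 2^3.840 = 14.3204

14.320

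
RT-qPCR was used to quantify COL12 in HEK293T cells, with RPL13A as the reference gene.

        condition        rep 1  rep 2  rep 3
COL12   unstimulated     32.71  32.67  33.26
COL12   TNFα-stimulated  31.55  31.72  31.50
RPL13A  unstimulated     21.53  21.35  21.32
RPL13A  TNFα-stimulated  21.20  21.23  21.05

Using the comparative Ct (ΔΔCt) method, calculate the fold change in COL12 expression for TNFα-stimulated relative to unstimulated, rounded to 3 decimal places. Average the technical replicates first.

Mean Ct: COL12 unstimulated 32.880; COL12 TNFα-stimulated 31.590; RPL13A unstimulated 21.400; RPL13A TNFα-stimulated 21.160
ΔCt(unstimulated) = 32.880 − 21.400 = 11.480
ΔCt(TNFα-stimulated) = 31.590 − 21.160 = 10.430
ΔΔCt = 10.430 − 11.480 = -1.050
Fold change = 2^(−(-1.050)) = 2^1.050 = 2.0705

2.071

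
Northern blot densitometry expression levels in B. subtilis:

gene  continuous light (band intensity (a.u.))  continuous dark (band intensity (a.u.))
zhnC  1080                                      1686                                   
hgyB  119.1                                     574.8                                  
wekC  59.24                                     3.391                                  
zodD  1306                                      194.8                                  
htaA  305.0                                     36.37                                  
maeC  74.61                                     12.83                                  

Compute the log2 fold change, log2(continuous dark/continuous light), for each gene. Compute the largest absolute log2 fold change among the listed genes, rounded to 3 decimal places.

4.127

log2(1686/1080) = 0.643  (zhnC)
log2(574.8/119.1) = 2.271  (hgyB)
log2(3.391/59.24) = -4.127  (wekC)
log2(194.8/1306) = -2.745  (zodD)
log2(36.37/305.0) = -3.068  (htaA)
log2(12.83/74.61) = -2.540  (maeC)
The largest magnitude belongs to wekC.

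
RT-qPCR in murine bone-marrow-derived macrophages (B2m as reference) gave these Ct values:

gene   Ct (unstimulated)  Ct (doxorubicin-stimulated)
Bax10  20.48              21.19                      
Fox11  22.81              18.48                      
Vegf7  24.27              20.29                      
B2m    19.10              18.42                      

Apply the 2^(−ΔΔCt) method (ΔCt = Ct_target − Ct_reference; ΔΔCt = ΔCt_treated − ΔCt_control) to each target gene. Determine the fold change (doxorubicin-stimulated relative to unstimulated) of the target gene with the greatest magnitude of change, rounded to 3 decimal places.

Bax10: ΔΔCt = (21.19−18.42) − (20.48−19.10) = 2.77 − 1.38 = 1.39; fold change = 2^-1.39 = 0.382
Fox11: ΔΔCt = (18.48−18.42) − (22.81−19.10) = 0.06 − 3.71 = -3.65; fold change = 2^3.65 = 12.553
Vegf7: ΔΔCt = (20.29−18.42) − (24.27−19.10) = 1.87 − 5.17 = -3.30; fold change = 2^3.30 = 9.849
Fox11 has the largest |ΔΔCt| = 3.65.

12.553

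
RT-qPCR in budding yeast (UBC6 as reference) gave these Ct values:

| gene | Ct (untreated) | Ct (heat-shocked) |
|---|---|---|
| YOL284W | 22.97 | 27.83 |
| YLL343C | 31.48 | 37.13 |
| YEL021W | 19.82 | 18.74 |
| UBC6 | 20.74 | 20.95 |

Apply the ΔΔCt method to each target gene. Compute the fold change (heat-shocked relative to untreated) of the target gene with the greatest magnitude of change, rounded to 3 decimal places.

YOL284W: ΔΔCt = (27.83−20.95) − (22.97−20.74) = 6.88 − 2.23 = 4.65; fold change = 2^-4.65 = 0.040
YLL343C: ΔΔCt = (37.13−20.95) − (31.48−20.74) = 16.18 − 10.74 = 5.44; fold change = 2^-5.44 = 0.023
YEL021W: ΔΔCt = (18.74−20.95) − (19.82−20.74) = -2.21 − (-0.92) = -1.29; fold change = 2^1.29 = 2.445
YLL343C has the largest |ΔΔCt| = 5.44.

0.023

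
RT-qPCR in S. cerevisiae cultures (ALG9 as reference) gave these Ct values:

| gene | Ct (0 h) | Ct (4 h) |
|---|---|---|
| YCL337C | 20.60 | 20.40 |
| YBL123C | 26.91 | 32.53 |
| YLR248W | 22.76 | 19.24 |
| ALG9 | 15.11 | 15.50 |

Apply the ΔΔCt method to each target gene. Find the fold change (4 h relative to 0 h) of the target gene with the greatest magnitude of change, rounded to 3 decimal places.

0.027

YCL337C: ΔΔCt = (20.40−15.50) − (20.60−15.11) = 4.90 − 5.49 = -0.59; fold change = 2^0.59 = 1.505
YBL123C: ΔΔCt = (32.53−15.50) − (26.91−15.11) = 17.03 − 11.80 = 5.23; fold change = 2^-5.23 = 0.027
YLR248W: ΔΔCt = (19.24−15.50) − (22.76−15.11) = 3.74 − 7.65 = -3.91; fold change = 2^3.91 = 15.032
YBL123C has the largest |ΔΔCt| = 5.23.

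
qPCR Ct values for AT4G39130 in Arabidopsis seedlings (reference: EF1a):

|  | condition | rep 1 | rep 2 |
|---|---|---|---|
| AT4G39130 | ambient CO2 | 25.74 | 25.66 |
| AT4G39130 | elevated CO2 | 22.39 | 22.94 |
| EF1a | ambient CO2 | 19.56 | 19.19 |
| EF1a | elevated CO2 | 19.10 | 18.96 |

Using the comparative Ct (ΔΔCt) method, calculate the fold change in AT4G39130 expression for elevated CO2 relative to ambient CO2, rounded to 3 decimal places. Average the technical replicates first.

Mean Ct: AT4G39130 ambient CO2 25.700; AT4G39130 elevated CO2 22.665; EF1a ambient CO2 19.375; EF1a elevated CO2 19.030
ΔCt(ambient CO2) = 25.700 − 19.375 = 6.325
ΔCt(elevated CO2) = 22.665 − 19.030 = 3.635
ΔΔCt = 3.635 − 6.325 = -2.690
Fold change = 2^(−(-2.690)) = 2^2.690 = 6.4531

6.453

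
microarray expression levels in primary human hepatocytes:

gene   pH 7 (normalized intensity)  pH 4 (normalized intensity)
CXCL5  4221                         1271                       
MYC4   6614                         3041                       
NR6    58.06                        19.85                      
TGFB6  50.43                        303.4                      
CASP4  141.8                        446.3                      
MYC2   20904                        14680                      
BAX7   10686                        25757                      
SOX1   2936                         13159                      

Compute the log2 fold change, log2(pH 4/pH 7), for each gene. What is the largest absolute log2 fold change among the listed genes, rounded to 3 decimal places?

2.589

log2(1271/4221) = -1.732  (CXCL5)
log2(3041/6614) = -1.121  (MYC4)
log2(19.85/58.06) = -1.548  (NR6)
log2(303.4/50.43) = 2.589  (TGFB6)
log2(446.3/141.8) = 1.654  (CASP4)
log2(14680/20904) = -0.510  (MYC2)
log2(25757/10686) = 1.269  (BAX7)
log2(13159/2936) = 2.164  (SOX1)
The largest magnitude belongs to TGFB6.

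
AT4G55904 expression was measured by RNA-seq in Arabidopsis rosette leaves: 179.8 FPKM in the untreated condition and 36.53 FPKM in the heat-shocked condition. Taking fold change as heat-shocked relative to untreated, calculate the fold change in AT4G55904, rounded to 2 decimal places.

Fold change = 36.53 / 179.8 = 0.203
AT4G55904 is downregulated.

0.20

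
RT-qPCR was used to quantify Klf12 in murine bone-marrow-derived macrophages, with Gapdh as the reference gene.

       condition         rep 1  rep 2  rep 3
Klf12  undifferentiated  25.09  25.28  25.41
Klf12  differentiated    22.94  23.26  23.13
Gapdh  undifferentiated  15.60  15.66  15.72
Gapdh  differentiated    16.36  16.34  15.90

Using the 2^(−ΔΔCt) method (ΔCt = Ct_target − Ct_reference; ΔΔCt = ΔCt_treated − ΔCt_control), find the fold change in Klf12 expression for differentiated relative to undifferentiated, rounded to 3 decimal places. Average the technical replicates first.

Mean Ct: Klf12 undifferentiated 25.260; Klf12 differentiated 23.110; Gapdh undifferentiated 15.660; Gapdh differentiated 16.200
ΔCt(undifferentiated) = 25.260 − 15.660 = 9.600
ΔCt(differentiated) = 23.110 − 16.200 = 6.910
ΔΔCt = 6.910 − 9.600 = -2.690
Fold change = 2^(−(-2.690)) = 2^2.690 = 6.4531

6.453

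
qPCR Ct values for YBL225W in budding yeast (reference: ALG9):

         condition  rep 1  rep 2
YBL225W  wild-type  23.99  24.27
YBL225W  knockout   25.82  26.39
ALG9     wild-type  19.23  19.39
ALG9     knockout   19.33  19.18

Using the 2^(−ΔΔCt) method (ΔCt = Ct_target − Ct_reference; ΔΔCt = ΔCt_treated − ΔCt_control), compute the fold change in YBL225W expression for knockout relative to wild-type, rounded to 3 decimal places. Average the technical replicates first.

0.245

Mean Ct: YBL225W wild-type 24.130; YBL225W knockout 26.105; ALG9 wild-type 19.310; ALG9 knockout 19.255
ΔCt(wild-type) = 24.130 − 19.310 = 4.820
ΔCt(knockout) = 26.105 − 19.255 = 6.850
ΔΔCt = 6.850 − 4.820 = 2.030
Fold change = 2^(−2.030) = 0.2449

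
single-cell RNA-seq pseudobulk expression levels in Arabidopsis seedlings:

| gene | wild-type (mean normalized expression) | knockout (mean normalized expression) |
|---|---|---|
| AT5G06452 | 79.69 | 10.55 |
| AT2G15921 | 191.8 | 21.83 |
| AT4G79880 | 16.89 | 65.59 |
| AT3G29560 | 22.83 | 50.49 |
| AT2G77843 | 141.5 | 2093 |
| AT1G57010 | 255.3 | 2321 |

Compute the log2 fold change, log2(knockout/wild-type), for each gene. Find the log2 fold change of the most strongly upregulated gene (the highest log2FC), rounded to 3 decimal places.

log2(10.55/79.69) = -2.917  (AT5G06452)
log2(21.83/191.8) = -3.135  (AT2G15921)
log2(65.59/16.89) = 1.957  (AT4G79880)
log2(50.49/22.83) = 1.145  (AT3G29560)
log2(2093/141.5) = 3.887  (AT2G77843)
log2(2321/255.3) = 3.184  (AT1G57010)
AT2G77843 is most strongly upregulated.

3.887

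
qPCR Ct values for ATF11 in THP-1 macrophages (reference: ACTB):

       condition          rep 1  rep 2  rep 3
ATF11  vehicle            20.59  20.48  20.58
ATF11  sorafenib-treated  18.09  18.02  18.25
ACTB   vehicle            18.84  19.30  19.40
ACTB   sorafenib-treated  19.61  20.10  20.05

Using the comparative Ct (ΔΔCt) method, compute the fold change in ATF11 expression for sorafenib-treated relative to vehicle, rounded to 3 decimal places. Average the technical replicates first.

9.000

Mean Ct: ATF11 vehicle 20.550; ATF11 sorafenib-treated 18.120; ACTB vehicle 19.180; ACTB sorafenib-treated 19.920
ΔCt(vehicle) = 20.550 − 19.180 = 1.370
ΔCt(sorafenib-treated) = 18.120 − 19.920 = -1.800
ΔΔCt = -1.800 − 1.370 = -3.170
Fold change = 2^(−(-3.170)) = 2^3.170 = 9.0005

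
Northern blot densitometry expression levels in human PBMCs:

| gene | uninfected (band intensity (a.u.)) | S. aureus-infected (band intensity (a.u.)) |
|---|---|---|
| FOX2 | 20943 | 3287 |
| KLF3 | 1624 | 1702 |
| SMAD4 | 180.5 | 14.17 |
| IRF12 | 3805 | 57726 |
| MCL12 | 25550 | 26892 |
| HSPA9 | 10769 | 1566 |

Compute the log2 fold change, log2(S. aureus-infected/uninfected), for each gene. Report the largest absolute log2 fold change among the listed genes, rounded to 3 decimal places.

3.923

log2(3287/20943) = -2.672  (FOX2)
log2(1702/1624) = 0.068  (KLF3)
log2(14.17/180.5) = -3.671  (SMAD4)
log2(57726/3805) = 3.923  (IRF12)
log2(26892/25550) = 0.074  (MCL12)
log2(1566/10769) = -2.782  (HSPA9)
The largest magnitude belongs to IRF12.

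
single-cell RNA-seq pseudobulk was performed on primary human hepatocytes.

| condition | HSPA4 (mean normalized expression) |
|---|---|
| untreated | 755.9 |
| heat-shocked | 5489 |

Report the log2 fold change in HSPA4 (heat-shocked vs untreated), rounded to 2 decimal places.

2.86

Fold change = 5489 / 755.9 = 7.2615
log2(7.2615) = 2.860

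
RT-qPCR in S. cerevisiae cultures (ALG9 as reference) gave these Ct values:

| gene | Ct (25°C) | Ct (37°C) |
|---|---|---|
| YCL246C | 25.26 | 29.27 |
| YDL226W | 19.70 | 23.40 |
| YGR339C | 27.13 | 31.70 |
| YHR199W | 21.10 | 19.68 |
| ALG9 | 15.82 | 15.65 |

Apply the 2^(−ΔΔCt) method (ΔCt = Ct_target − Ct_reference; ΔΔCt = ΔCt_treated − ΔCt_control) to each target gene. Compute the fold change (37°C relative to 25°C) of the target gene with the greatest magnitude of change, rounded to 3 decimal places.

YCL246C: ΔΔCt = (29.27−15.65) − (25.26−15.82) = 13.62 − 9.44 = 4.18; fold change = 2^-4.18 = 0.055
YDL226W: ΔΔCt = (23.40−15.65) − (19.70−15.82) = 7.75 − 3.88 = 3.87; fold change = 2^-3.87 = 0.068
YGR339C: ΔΔCt = (31.70−15.65) − (27.13−15.82) = 16.05 − 11.31 = 4.74; fold change = 2^-4.74 = 0.037
YHR199W: ΔΔCt = (19.68−15.65) − (21.10−15.82) = 4.03 − 5.28 = -1.25; fold change = 2^1.25 = 2.378
YGR339C has the largest |ΔΔCt| = 4.74.

0.037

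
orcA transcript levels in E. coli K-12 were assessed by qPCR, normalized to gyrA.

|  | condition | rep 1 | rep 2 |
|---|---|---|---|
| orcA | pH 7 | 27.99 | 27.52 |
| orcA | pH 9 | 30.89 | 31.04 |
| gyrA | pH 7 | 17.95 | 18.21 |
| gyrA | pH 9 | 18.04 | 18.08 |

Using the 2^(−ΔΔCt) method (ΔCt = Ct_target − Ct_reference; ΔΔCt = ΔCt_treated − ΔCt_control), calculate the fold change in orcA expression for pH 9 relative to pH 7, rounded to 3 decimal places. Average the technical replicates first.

Mean Ct: orcA pH 7 27.755; orcA pH 9 30.965; gyrA pH 7 18.080; gyrA pH 9 18.060
ΔCt(pH 7) = 27.755 − 18.080 = 9.675
ΔCt(pH 9) = 30.965 − 18.060 = 12.905
ΔΔCt = 12.905 − 9.675 = 3.230
Fold change = 2^(−3.230) = 0.1066

0.107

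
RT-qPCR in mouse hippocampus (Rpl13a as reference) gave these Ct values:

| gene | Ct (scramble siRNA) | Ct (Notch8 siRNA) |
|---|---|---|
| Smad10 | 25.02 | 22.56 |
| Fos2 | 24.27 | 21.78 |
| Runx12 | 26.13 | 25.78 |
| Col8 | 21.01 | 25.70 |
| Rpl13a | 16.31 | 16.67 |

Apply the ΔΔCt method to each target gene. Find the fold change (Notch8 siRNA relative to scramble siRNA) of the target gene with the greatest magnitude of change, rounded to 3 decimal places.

Smad10: ΔΔCt = (22.56−16.67) − (25.02−16.31) = 5.89 − 8.71 = -2.82; fold change = 2^2.82 = 7.062
Fos2: ΔΔCt = (21.78−16.67) − (24.27−16.31) = 5.11 − 7.96 = -2.85; fold change = 2^2.85 = 7.210
Runx12: ΔΔCt = (25.78−16.67) − (26.13−16.31) = 9.11 − 9.82 = -0.71; fold change = 2^0.71 = 1.636
Col8: ΔΔCt = (25.70−16.67) − (21.01−16.31) = 9.03 − 4.70 = 4.33; fold change = 2^-4.33 = 0.050
Col8 has the largest |ΔΔCt| = 4.33.

0.050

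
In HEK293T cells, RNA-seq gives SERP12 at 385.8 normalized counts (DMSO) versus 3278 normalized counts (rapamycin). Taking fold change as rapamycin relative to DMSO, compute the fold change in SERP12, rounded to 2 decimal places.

8.50

Fold change = 3278 / 385.8 = 8.497
SERP12 is upregulated.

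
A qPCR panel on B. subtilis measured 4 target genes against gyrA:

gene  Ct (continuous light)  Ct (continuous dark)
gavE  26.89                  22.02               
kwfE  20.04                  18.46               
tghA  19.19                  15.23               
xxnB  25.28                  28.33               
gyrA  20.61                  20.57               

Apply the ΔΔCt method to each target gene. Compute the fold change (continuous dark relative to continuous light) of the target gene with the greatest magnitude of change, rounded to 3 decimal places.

gavE: ΔΔCt = (22.02−20.57) − (26.89−20.61) = 1.45 − 6.28 = -4.83; fold change = 2^4.83 = 28.443
kwfE: ΔΔCt = (18.46−20.57) − (20.04−20.61) = -2.11 − (-0.57) = -1.54; fold change = 2^1.54 = 2.908
tghA: ΔΔCt = (15.23−20.57) − (19.19−20.61) = -5.34 − (-1.42) = -3.92; fold change = 2^3.92 = 15.137
xxnB: ΔΔCt = (28.33−20.57) − (25.28−20.61) = 7.76 − 4.67 = 3.09; fold change = 2^-3.09 = 0.117
gavE has the largest |ΔΔCt| = 4.83.

28.443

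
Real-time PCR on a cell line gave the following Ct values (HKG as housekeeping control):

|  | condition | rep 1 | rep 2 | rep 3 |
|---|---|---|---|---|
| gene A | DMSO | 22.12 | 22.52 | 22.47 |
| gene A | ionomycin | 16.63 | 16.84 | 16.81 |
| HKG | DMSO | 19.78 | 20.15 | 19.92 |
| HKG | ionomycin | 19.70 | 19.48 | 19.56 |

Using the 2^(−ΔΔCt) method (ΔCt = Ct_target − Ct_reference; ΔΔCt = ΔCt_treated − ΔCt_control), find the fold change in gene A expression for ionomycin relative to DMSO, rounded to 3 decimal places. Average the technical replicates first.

Mean Ct: gene A DMSO 22.370; gene A ionomycin 16.760; HKG DMSO 19.950; HKG ionomycin 19.580
ΔCt(DMSO) = 22.370 − 19.950 = 2.420
ΔCt(ionomycin) = 16.760 − 19.580 = -2.820
ΔΔCt = -2.820 − 2.420 = -5.240
Fold change = 2^(−(-5.240)) = 2^5.240 = 37.7918

37.792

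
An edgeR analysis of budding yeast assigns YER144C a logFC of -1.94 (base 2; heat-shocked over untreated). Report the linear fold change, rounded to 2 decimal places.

0.26

Fold change = 2^(-1.94) = 0.261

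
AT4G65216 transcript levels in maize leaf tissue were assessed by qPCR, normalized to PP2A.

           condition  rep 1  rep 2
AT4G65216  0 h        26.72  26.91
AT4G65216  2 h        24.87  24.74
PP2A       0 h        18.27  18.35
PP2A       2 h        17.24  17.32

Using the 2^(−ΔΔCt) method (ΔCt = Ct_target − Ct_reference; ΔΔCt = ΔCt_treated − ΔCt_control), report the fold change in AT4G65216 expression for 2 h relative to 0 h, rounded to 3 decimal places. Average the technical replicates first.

1.972

Mean Ct: AT4G65216 0 h 26.815; AT4G65216 2 h 24.805; PP2A 0 h 18.310; PP2A 2 h 17.280
ΔCt(0 h) = 26.815 − 18.310 = 8.505
ΔCt(2 h) = 24.805 − 17.280 = 7.525
ΔΔCt = 7.525 − 8.505 = -0.980
Fold change = 2^(−(-0.980)) = 2^0.980 = 1.9725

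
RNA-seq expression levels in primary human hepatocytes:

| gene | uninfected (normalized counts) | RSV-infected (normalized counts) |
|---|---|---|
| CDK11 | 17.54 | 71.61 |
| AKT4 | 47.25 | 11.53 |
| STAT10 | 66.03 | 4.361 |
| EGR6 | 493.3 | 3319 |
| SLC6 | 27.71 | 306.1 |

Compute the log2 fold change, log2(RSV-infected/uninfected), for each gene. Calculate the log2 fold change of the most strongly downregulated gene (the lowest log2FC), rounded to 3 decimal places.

log2(71.61/17.54) = 2.030  (CDK11)
log2(11.53/47.25) = -2.035  (AKT4)
log2(4.361/66.03) = -3.920  (STAT10)
log2(3319/493.3) = 2.750  (EGR6)
log2(306.1/27.71) = 3.466  (SLC6)
STAT10 is most strongly downregulated.

-3.920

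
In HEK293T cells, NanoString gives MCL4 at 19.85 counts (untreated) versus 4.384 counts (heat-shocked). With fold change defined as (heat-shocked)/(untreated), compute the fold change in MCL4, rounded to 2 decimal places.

0.22

Fold change = 4.384 / 19.85 = 0.221
MCL4 is downregulated.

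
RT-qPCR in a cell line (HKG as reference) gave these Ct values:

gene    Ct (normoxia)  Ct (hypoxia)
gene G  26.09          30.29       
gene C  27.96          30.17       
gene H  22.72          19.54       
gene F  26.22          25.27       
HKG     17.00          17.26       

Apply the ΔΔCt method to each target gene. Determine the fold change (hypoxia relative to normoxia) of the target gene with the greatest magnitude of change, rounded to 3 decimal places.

gene G: ΔΔCt = (30.29−17.26) − (26.09−17.00) = 13.03 − 9.09 = 3.94; fold change = 2^-3.94 = 0.065
gene C: ΔΔCt = (30.17−17.26) − (27.96−17.00) = 12.91 − 10.96 = 1.95; fold change = 2^-1.95 = 0.259
gene H: ΔΔCt = (19.54−17.26) − (22.72−17.00) = 2.28 − 5.72 = -3.44; fold change = 2^3.44 = 10.853
gene F: ΔΔCt = (25.27−17.26) − (26.22−17.00) = 8.01 − 9.22 = -1.21; fold change = 2^1.21 = 2.313
gene G has the largest |ΔΔCt| = 3.94.

0.065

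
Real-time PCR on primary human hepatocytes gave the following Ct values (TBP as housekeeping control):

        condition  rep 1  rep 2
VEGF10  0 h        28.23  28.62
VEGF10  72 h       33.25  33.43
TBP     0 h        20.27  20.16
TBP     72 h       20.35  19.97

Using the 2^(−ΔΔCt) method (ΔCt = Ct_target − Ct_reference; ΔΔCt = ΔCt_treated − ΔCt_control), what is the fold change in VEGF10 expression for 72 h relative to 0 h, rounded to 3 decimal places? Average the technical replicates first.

Mean Ct: VEGF10 0 h 28.425; VEGF10 72 h 33.340; TBP 0 h 20.215; TBP 72 h 20.160
ΔCt(0 h) = 28.425 − 20.215 = 8.210
ΔCt(72 h) = 33.340 − 20.160 = 13.180
ΔΔCt = 13.180 − 8.210 = 4.970
Fold change = 2^(−4.970) = 0.0319

0.032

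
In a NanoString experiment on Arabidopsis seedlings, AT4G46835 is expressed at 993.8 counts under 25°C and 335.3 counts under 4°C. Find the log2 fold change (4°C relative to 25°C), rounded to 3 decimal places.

Fold change = 335.3 / 993.8 = 0.3374
log2(0.3374) = -1.5675

-1.568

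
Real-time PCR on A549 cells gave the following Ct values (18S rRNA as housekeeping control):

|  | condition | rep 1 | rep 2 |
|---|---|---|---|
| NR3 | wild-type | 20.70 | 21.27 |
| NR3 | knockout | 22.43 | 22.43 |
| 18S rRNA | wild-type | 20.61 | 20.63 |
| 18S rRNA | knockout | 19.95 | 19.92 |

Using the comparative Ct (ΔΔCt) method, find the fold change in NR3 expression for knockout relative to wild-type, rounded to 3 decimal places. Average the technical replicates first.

0.228

Mean Ct: NR3 wild-type 20.985; NR3 knockout 22.430; 18S rRNA wild-type 20.620; 18S rRNA knockout 19.935
ΔCt(wild-type) = 20.985 − 20.620 = 0.365
ΔCt(knockout) = 22.430 − 19.935 = 2.495
ΔΔCt = 2.495 − 0.365 = 2.130
Fold change = 2^(−2.130) = 0.2285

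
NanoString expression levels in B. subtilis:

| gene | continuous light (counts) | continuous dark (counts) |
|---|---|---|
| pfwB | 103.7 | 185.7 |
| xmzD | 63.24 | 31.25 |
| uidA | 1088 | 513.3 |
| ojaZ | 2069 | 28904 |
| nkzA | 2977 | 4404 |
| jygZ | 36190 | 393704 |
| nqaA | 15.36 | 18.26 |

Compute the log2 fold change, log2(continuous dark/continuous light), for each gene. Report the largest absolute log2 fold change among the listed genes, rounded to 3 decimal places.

3.804

log2(185.7/103.7) = 0.841  (pfwB)
log2(31.25/63.24) = -1.017  (xmzD)
log2(513.3/1088) = -1.084  (uidA)
log2(28904/2069) = 3.804  (ojaZ)
log2(4404/2977) = 0.565  (nkzA)
log2(393704/36190) = 3.443  (jygZ)
log2(18.26/15.36) = 0.250  (nqaA)
The largest magnitude belongs to ojaZ.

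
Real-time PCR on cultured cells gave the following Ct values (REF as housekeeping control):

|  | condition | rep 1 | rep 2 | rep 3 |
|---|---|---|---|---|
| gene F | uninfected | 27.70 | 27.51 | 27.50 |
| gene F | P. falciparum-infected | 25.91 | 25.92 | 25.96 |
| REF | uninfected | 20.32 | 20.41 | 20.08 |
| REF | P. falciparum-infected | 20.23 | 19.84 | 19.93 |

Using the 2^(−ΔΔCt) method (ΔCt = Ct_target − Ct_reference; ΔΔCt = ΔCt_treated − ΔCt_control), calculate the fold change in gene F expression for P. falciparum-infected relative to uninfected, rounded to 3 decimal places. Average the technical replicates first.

Mean Ct: gene F uninfected 27.570; gene F P. falciparum-infected 25.930; REF uninfected 20.270; REF P. falciparum-infected 20.000
ΔCt(uninfected) = 27.570 − 20.270 = 7.300
ΔCt(P. falciparum-infected) = 25.930 − 20.000 = 5.930
ΔΔCt = 5.930 − 7.300 = -1.370
Fold change = 2^(−(-1.370)) = 2^1.370 = 2.5847

2.585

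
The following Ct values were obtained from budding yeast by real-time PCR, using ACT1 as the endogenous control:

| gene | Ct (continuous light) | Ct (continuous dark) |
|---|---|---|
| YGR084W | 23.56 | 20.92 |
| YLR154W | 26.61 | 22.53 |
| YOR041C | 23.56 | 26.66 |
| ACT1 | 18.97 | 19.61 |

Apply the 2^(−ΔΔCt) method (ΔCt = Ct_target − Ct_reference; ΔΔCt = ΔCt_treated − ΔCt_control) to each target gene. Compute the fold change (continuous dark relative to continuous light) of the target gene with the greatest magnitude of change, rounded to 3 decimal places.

26.355

YGR084W: ΔΔCt = (20.92−19.61) − (23.56−18.97) = 1.31 − 4.59 = -3.28; fold change = 2^3.28 = 9.714
YLR154W: ΔΔCt = (22.53−19.61) − (26.61−18.97) = 2.92 − 7.64 = -4.72; fold change = 2^4.72 = 26.355
YOR041C: ΔΔCt = (26.66−19.61) − (23.56−18.97) = 7.05 − 4.59 = 2.46; fold change = 2^-2.46 = 0.182
YLR154W has the largest |ΔΔCt| = 4.72.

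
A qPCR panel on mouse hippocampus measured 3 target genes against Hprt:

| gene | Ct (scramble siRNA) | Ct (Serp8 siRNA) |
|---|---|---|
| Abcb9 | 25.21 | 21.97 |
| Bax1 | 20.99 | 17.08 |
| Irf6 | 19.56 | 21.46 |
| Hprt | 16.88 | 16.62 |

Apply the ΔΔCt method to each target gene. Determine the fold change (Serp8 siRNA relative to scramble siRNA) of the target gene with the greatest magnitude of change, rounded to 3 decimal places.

Abcb9: ΔΔCt = (21.97−16.62) − (25.21−16.88) = 5.35 − 8.33 = -2.98; fold change = 2^2.98 = 7.890
Bax1: ΔΔCt = (17.08−16.62) − (20.99−16.88) = 0.46 − 4.11 = -3.65; fold change = 2^3.65 = 12.553
Irf6: ΔΔCt = (21.46−16.62) − (19.56−16.88) = 4.84 − 2.68 = 2.16; fold change = 2^-2.16 = 0.224
Bax1 has the largest |ΔΔCt| = 3.65.

12.553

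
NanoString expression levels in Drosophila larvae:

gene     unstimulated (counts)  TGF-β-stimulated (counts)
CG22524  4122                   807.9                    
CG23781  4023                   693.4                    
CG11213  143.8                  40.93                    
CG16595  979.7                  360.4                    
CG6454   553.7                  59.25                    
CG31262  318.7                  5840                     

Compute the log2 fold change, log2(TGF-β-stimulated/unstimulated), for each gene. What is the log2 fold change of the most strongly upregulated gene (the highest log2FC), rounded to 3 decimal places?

4.196

log2(807.9/4122) = -2.351  (CG22524)
log2(693.4/4023) = -2.537  (CG23781)
log2(40.93/143.8) = -1.813  (CG11213)
log2(360.4/979.7) = -1.443  (CG16595)
log2(59.25/553.7) = -3.224  (CG6454)
log2(5840/318.7) = 4.196  (CG31262)
CG31262 is most strongly upregulated.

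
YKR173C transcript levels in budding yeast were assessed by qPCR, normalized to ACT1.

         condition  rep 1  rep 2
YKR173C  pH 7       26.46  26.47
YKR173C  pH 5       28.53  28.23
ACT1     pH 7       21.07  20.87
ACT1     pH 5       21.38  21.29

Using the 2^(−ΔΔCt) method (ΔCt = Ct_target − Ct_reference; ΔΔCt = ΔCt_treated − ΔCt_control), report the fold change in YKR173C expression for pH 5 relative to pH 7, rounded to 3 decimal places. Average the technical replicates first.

0.342

Mean Ct: YKR173C pH 7 26.465; YKR173C pH 5 28.380; ACT1 pH 7 20.970; ACT1 pH 5 21.335
ΔCt(pH 7) = 26.465 − 20.970 = 5.495
ΔCt(pH 5) = 28.380 − 21.335 = 7.045
ΔΔCt = 7.045 − 5.495 = 1.550
Fold change = 2^(−1.550) = 0.3415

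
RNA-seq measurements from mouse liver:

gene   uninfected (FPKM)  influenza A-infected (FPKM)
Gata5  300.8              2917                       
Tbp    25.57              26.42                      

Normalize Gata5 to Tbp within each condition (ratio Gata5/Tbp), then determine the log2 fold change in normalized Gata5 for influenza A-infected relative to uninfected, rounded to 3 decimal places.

Gata5/Tbp (uninfected) = 300.8 / 25.57 = 11.764
Gata5/Tbp (influenza A-infected) = 2917 / 26.42 = 110.41
Fold change = 110.41 / 11.764 = 9.3855
log2(9.3855) = 3.2304

3.230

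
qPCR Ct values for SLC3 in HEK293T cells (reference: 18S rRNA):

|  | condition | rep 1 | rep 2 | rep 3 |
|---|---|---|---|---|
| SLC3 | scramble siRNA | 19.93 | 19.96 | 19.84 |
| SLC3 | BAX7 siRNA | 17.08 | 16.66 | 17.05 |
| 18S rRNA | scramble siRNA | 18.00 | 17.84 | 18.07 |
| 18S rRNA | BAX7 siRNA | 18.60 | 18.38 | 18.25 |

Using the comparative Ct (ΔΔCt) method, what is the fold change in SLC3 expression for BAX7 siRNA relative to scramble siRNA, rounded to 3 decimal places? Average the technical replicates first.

Mean Ct: SLC3 scramble siRNA 19.910; SLC3 BAX7 siRNA 16.930; 18S rRNA scramble siRNA 17.970; 18S rRNA BAX7 siRNA 18.410
ΔCt(scramble siRNA) = 19.910 − 17.970 = 1.940
ΔCt(BAX7 siRNA) = 16.930 − 18.410 = -1.480
ΔΔCt = -1.480 − 1.940 = -3.420
Fold change = 2^(−(-3.420)) = 2^3.420 = 10.7034

10.703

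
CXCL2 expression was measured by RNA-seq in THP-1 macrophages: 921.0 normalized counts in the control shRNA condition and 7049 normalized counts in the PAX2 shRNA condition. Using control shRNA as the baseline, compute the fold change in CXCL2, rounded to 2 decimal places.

Fold change = 7049 / 921.0 = 7.654
CXCL2 is upregulated.

7.65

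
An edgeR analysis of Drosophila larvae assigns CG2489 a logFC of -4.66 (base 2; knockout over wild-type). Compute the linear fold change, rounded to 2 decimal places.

Fold change = 2^(-4.66) = 0.040

0.04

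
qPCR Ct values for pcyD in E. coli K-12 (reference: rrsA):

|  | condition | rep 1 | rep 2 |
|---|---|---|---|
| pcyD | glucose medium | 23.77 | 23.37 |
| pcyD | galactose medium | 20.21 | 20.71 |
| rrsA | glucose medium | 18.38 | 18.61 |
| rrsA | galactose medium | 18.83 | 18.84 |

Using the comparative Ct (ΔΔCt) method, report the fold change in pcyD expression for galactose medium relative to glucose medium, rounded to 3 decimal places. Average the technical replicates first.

10.928

Mean Ct: pcyD glucose medium 23.570; pcyD galactose medium 20.460; rrsA glucose medium 18.495; rrsA galactose medium 18.835
ΔCt(glucose medium) = 23.570 − 18.495 = 5.075
ΔCt(galactose medium) = 20.460 − 18.835 = 1.625
ΔΔCt = 1.625 − 5.075 = -3.450
Fold change = 2^(−(-3.450)) = 2^3.450 = 10.9283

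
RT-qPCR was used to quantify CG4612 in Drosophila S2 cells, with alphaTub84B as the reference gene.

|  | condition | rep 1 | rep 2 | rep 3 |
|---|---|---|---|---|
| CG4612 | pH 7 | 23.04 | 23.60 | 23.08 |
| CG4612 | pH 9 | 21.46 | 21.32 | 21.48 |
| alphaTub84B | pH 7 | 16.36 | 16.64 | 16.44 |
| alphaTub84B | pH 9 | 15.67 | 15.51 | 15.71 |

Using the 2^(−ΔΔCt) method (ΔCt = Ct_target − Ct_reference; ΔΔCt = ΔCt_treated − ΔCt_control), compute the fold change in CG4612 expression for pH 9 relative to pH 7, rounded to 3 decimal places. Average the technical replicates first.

1.959

Mean Ct: CG4612 pH 7 23.240; CG4612 pH 9 21.420; alphaTub84B pH 7 16.480; alphaTub84B pH 9 15.630
ΔCt(pH 7) = 23.240 − 16.480 = 6.760
ΔCt(pH 9) = 21.420 − 15.630 = 5.790
ΔΔCt = 5.790 − 6.760 = -0.970
Fold change = 2^(−(-0.970)) = 2^0.970 = 1.9588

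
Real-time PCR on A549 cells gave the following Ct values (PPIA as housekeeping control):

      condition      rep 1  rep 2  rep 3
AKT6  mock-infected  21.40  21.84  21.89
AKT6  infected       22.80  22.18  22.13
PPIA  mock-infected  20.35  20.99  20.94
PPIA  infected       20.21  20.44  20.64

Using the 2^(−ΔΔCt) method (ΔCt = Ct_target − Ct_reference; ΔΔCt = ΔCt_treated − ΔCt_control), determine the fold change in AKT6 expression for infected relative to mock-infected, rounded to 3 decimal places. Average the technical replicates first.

0.503

Mean Ct: AKT6 mock-infected 21.710; AKT6 infected 22.370; PPIA mock-infected 20.760; PPIA infected 20.430
ΔCt(mock-infected) = 21.710 − 20.760 = 0.950
ΔCt(infected) = 22.370 − 20.430 = 1.940
ΔΔCt = 1.940 − 0.950 = 0.990
Fold change = 2^(−0.990) = 0.5035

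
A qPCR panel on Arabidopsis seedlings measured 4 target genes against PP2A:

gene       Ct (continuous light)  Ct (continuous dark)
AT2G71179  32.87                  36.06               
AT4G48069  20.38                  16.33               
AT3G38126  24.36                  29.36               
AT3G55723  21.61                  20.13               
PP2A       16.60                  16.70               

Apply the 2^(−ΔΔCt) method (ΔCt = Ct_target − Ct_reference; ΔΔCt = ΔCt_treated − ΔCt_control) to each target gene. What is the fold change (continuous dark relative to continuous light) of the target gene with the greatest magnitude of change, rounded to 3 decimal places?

0.033

AT2G71179: ΔΔCt = (36.06−16.70) − (32.87−16.60) = 19.36 − 16.27 = 3.09; fold change = 2^-3.09 = 0.117
AT4G48069: ΔΔCt = (16.33−16.70) − (20.38−16.60) = -0.37 − 3.78 = -4.15; fold change = 2^4.15 = 17.753
AT3G38126: ΔΔCt = (29.36−16.70) − (24.36−16.60) = 12.66 − 7.76 = 4.90; fold change = 2^-4.90 = 0.033
AT3G55723: ΔΔCt = (20.13−16.70) − (21.61−16.60) = 3.43 − 5.01 = -1.58; fold change = 2^1.58 = 2.990
AT3G38126 has the largest |ΔΔCt| = 4.90.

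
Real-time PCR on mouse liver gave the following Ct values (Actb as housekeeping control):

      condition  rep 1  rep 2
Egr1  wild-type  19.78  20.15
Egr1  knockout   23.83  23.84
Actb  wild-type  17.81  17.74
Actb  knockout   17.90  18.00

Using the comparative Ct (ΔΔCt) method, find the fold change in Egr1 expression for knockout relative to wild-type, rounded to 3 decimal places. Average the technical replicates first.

Mean Ct: Egr1 wild-type 19.965; Egr1 knockout 23.835; Actb wild-type 17.775; Actb knockout 17.950
ΔCt(wild-type) = 19.965 − 17.775 = 2.190
ΔCt(knockout) = 23.835 − 17.950 = 5.885
ΔΔCt = 5.885 − 2.190 = 3.695
Fold change = 2^(−3.695) = 0.0772

0.077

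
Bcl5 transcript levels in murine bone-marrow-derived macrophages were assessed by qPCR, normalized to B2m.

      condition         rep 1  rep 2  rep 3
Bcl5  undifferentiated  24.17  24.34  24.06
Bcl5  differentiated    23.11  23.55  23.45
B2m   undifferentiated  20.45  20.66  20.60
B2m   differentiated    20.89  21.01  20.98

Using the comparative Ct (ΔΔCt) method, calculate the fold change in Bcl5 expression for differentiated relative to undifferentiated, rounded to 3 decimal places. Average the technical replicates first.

2.313

Mean Ct: Bcl5 undifferentiated 24.190; Bcl5 differentiated 23.370; B2m undifferentiated 20.570; B2m differentiated 20.960
ΔCt(undifferentiated) = 24.190 − 20.570 = 3.620
ΔCt(differentiated) = 23.370 − 20.960 = 2.410
ΔΔCt = 2.410 − 3.620 = -1.210
Fold change = 2^(−(-1.210)) = 2^1.210 = 2.3134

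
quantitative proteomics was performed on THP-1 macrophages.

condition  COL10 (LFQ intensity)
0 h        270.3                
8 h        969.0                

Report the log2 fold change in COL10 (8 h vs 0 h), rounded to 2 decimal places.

1.84

Fold change = 969.0 / 270.3 = 3.5849
log2(3.5849) = 1.842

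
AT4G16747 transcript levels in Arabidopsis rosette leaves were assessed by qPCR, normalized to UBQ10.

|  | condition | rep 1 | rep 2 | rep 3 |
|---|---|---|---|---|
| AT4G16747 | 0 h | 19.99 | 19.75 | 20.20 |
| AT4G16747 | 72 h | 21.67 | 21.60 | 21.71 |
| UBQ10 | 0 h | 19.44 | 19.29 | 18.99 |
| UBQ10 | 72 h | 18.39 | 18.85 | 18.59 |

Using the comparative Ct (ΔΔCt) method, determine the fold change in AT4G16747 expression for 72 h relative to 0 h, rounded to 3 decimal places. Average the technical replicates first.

0.202

Mean Ct: AT4G16747 0 h 19.980; AT4G16747 72 h 21.660; UBQ10 0 h 19.240; UBQ10 72 h 18.610
ΔCt(0 h) = 19.980 − 19.240 = 0.740
ΔCt(72 h) = 21.660 − 18.610 = 3.050
ΔΔCt = 3.050 − 0.740 = 2.310
Fold change = 2^(−2.310) = 0.2017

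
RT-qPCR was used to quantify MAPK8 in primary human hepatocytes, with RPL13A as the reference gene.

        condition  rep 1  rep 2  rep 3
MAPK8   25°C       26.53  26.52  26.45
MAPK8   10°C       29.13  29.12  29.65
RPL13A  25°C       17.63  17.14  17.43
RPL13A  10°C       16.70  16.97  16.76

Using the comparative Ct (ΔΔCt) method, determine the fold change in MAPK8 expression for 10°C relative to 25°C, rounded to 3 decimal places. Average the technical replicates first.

Mean Ct: MAPK8 25°C 26.500; MAPK8 10°C 29.300; RPL13A 25°C 17.400; RPL13A 10°C 16.810
ΔCt(25°C) = 26.500 − 17.400 = 9.100
ΔCt(10°C) = 29.300 − 16.810 = 12.490
ΔΔCt = 12.490 − 9.100 = 3.390
Fold change = 2^(−3.390) = 0.0954

0.095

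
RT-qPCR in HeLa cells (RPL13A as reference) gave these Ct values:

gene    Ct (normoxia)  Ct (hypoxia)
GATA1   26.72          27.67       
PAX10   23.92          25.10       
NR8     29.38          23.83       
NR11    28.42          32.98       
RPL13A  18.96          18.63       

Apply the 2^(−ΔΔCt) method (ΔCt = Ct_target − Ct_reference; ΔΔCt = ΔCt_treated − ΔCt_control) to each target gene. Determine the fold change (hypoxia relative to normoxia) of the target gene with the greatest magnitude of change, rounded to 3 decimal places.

37.271

GATA1: ΔΔCt = (27.67−18.63) − (26.72−18.96) = 9.04 − 7.76 = 1.28; fold change = 2^-1.28 = 0.412
PAX10: ΔΔCt = (25.10−18.63) − (23.92−18.96) = 6.47 − 4.96 = 1.51; fold change = 2^-1.51 = 0.351
NR8: ΔΔCt = (23.83−18.63) − (29.38−18.96) = 5.20 − 10.42 = -5.22; fold change = 2^5.22 = 37.271
NR11: ΔΔCt = (32.98−18.63) − (28.42−18.96) = 14.35 − 9.46 = 4.89; fold change = 2^-4.89 = 0.034
NR8 has the largest |ΔΔCt| = 5.22.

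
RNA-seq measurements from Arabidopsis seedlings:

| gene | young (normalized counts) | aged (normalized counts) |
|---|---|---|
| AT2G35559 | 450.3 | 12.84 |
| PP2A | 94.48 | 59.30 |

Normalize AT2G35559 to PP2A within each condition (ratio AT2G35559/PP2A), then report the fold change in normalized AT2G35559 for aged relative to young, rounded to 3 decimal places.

AT2G35559/PP2A (young) = 450.3 / 94.48 = 4.7661
AT2G35559/PP2A (aged) = 12.84 / 59.30 = 0.21653
Fold change = 0.21653 / 4.7661 = 0.0454

0.045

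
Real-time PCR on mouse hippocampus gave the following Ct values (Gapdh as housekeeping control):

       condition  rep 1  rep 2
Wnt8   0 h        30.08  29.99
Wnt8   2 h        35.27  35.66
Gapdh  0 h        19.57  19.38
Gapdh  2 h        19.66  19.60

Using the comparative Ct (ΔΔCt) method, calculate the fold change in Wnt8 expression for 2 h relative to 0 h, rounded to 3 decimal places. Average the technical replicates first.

Mean Ct: Wnt8 0 h 30.035; Wnt8 2 h 35.465; Gapdh 0 h 19.475; Gapdh 2 h 19.630
ΔCt(0 h) = 30.035 − 19.475 = 10.560
ΔCt(2 h) = 35.465 − 19.630 = 15.835
ΔΔCt = 15.835 − 10.560 = 5.275
Fold change = 2^(−5.275) = 0.0258

0.026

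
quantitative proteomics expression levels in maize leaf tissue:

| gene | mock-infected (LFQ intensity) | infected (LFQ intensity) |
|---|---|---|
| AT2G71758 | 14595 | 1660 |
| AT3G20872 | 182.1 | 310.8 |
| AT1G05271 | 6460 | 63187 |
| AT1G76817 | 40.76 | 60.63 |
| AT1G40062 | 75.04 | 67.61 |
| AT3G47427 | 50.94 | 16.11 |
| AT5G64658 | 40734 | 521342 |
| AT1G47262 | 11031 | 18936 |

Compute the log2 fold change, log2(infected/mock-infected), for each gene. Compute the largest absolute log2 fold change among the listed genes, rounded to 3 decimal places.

log2(1660/14595) = -3.136  (AT2G71758)
log2(310.8/182.1) = 0.771  (AT3G20872)
log2(63187/6460) = 3.290  (AT1G05271)
log2(60.63/40.76) = 0.573  (AT1G76817)
log2(67.61/75.04) = -0.150  (AT1G40062)
log2(16.11/50.94) = -1.661  (AT3G47427)
log2(521342/40734) = 3.678  (AT5G64658)
log2(18936/11031) = 0.780  (AT1G47262)
The largest magnitude belongs to AT5G64658.

3.678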